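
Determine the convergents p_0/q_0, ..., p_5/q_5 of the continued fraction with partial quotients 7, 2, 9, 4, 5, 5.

Using the convergent recurrence p_i = a_i*p_{i-1} + p_{i-2}, q_i = a_i*q_{i-1} + q_{i-2} with p_{-2}=0, p_{-1}=1, q_{-2}=1, q_{-1}=0:
  i=0: a_0=7, p_0 = 7*1 + 0 = 7, q_0 = 7*0 + 1 = 1.
  i=1: a_1=2, p_1 = 2*7 + 1 = 15, q_1 = 2*1 + 0 = 2.
  i=2: a_2=9, p_2 = 9*15 + 7 = 142, q_2 = 9*2 + 1 = 19.
  i=3: a_3=4, p_3 = 4*142 + 15 = 583, q_3 = 4*19 + 2 = 78.
  i=4: a_4=5, p_4 = 5*583 + 142 = 3057, q_4 = 5*78 + 19 = 409.
  i=5: a_5=5, p_5 = 5*3057 + 583 = 15868, q_5 = 5*409 + 78 = 2123.

7/1, 15/2, 142/19, 583/78, 3057/409, 15868/2123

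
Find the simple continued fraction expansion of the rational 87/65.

[1; 2, 1, 21]

Run the Euclidean algorithm on 87 and 65; the successive quotients are the partial quotients a_0, a_1, ... (each step inverts the fractional part left over by the previous one):
  87 = 1*65 + 22, so a_0 = 1.
  65 = 2*22 + 21, so a_1 = 2.
  22 = 1*21 + 1, so a_2 = 1.
  21 = 21*1 + 0, so a_3 = 21.
The remainder reaches 0 after 4 divisions, so the expansion has 4 partial quotients, read off in order.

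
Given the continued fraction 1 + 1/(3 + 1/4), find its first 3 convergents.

1/1, 4/3, 17/13

Using the convergent recurrence p_i = a_i*p_{i-1} + p_{i-2}, q_i = a_i*q_{i-1} + q_{i-2} with p_{-2}=0, p_{-1}=1, q_{-2}=1, q_{-1}=0:
  i=0: a_0=1, p_0 = 1*1 + 0 = 1, q_0 = 1*0 + 1 = 1.
  i=1: a_1=3, p_1 = 3*1 + 1 = 4, q_1 = 3*1 + 0 = 3.
  i=2: a_2=4, p_2 = 4*4 + 1 = 17, q_2 = 4*3 + 1 = 13.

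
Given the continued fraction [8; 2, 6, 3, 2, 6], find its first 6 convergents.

Using the convergent recurrence p_i = a_i*p_{i-1} + p_{i-2}, q_i = a_i*q_{i-1} + q_{i-2} with p_{-2}=0, p_{-1}=1, q_{-2}=1, q_{-1}=0:
  i=0: a_0=8, p_0 = 8*1 + 0 = 8, q_0 = 8*0 + 1 = 1.
  i=1: a_1=2, p_1 = 2*8 + 1 = 17, q_1 = 2*1 + 0 = 2.
  i=2: a_2=6, p_2 = 6*17 + 8 = 110, q_2 = 6*2 + 1 = 13.
  i=3: a_3=3, p_3 = 3*110 + 17 = 347, q_3 = 3*13 + 2 = 41.
  i=4: a_4=2, p_4 = 2*347 + 110 = 804, q_4 = 2*41 + 13 = 95.
  i=5: a_5=6, p_5 = 6*804 + 347 = 5171, q_5 = 6*95 + 41 = 611.

8/1, 17/2, 110/13, 347/41, 804/95, 5171/611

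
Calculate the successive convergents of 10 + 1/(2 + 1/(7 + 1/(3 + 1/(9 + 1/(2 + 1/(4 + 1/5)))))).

10/1, 21/2, 157/15, 492/47, 4585/438, 9662/923, 43233/4130, 225827/21573

Using the convergent recurrence p_i = a_i*p_{i-1} + p_{i-2}, q_i = a_i*q_{i-1} + q_{i-2} with p_{-2}=0, p_{-1}=1, q_{-2}=1, q_{-1}=0:
  i=0: a_0=10, p_0 = 10*1 + 0 = 10, q_0 = 10*0 + 1 = 1.
  i=1: a_1=2, p_1 = 2*10 + 1 = 21, q_1 = 2*1 + 0 = 2.
  i=2: a_2=7, p_2 = 7*21 + 10 = 157, q_2 = 7*2 + 1 = 15.
  i=3: a_3=3, p_3 = 3*157 + 21 = 492, q_3 = 3*15 + 2 = 47.
  i=4: a_4=9, p_4 = 9*492 + 157 = 4585, q_4 = 9*47 + 15 = 438.
  i=5: a_5=2, p_5 = 2*4585 + 492 = 9662, q_5 = 2*438 + 47 = 923.
  i=6: a_6=4, p_6 = 4*9662 + 4585 = 43233, q_6 = 4*923 + 438 = 4130.
  i=7: a_7=5, p_7 = 5*43233 + 9662 = 225827, q_7 = 5*4130 + 923 = 21573.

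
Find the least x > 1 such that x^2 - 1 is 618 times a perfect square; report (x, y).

First expand sqrt(618) as a continued fraction. With x_i = (sqrt(618) + m_i)/d_i and (m_0, d_0) = (0, 1): a_0 = floor(sqrt(618)) = 24, since 24^2 = 576 <= 618 < 625 = 25^2.
Iterate m_{i+1} = d_i*a_i - m_i, d_{i+1} = (618 - m_{i+1}^2)/d_i, a_{i+1} = floor((a_0 + m_{i+1})/d_{i+1}):
  m_1 = 1*24 - 0 = 24, d_1 = (618 - 24^2)/1 = 42/1 = 42, a_1 = floor((24 + 24)/42) = 1.
  m_2 = 42*1 - 24 = 18, d_2 = (618 - 18^2)/42 = 294/42 = 7, a_2 = floor((24 + 18)/7) = 6.
  m_3 = 7*6 - 18 = 24, d_3 = (618 - 24^2)/7 = 42/7 = 6, a_3 = floor((24 + 24)/6) = 8.
  m_4 = 6*8 - 24 = 24, d_4 = (618 - 24^2)/6 = 42/6 = 7, a_4 = floor((24 + 24)/7) = 6.
  m_5 = 7*6 - 24 = 18, d_5 = (618 - 18^2)/7 = 294/7 = 42, a_5 = floor((24 + 18)/42) = 1.
  m_6 = 42*1 - 18 = 24, d_6 = (618 - 24^2)/42 = 42/42 = 1, a_6 = floor((24 + 24)/1) = 48.
  m_7 = 1*48 - 24 = 24, d_7 = (618 - 24^2)/1 = 42/1 = 42: (m_7, d_7) = (m_1, d_1) = (24, 42), so from here the quotients repeat a_1, ..., a_6; the period length is 6.
So sqrt(618) = [24; (1, 6, 8, 6, 1, 48)] with period length k = 6.
k is even, so the fundamental solution of x^2 - 618y^2 = 1 is (p_{k-1}, q_{k-1}) = (p_5, q_5); compute convergents through index 5.
Convergents (p_i = a_i*p_{i-1} + p_{i-2}, q_i = a_i*q_{i-1} + q_{i-2} with p_{-2}=0, p_{-1}=1, q_{-2}=1, q_{-1}=0):
  i=0: a_0=24, p_0 = 24*1 + 0 = 24, q_0 = 24*0 + 1 = 1.
  i=1: a_1=1, p_1 = 1*24 + 1 = 25, q_1 = 1*1 + 0 = 1.
  i=2: a_2=6, p_2 = 6*25 + 24 = 174, q_2 = 6*1 + 1 = 7.
  i=3: a_3=8, p_3 = 8*174 + 25 = 1417, q_3 = 8*7 + 1 = 57.
  i=4: a_4=6, p_4 = 6*1417 + 174 = 8676, q_4 = 6*57 + 7 = 349.
  i=5: a_5=1, p_5 = 1*8676 + 1417 = 10093, q_5 = 1*349 + 57 = 406.
Check: 10093^2 - 618*406^2 = 101868649 - 101868648 = 1, so (x, y) = (10093, 406) solves the equation, and by the theorem it is the least positive solution.

(x, y) = (10093, 406)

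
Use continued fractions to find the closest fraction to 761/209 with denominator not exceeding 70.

142/39

Expand x = 761/209 as a continued fraction with the Euclidean algorithm:
  761 = 3*209 + 134, so a_0 = 3.
  209 = 1*134 + 75, so a_1 = 1.
  134 = 1*75 + 59, so a_2 = 1.
  75 = 1*59 + 16, so a_3 = 1.
  59 = 3*16 + 11, so a_4 = 3.
  16 = 1*11 + 5, so a_5 = 1.
  11 = 2*5 + 1, so a_6 = 2.
  5 = 5*1 + 0, so a_7 = 5.
so x = [3; 1, 1, 1, 3, 1, 2, 5].
Convergents (p_i = a_i*p_{i-1} + p_{i-2}, q_i = a_i*q_{i-1} + q_{i-2} with p_{-2}=0, p_{-1}=1, q_{-2}=1, q_{-1}=0), until the denominator exceeds 70:
  i=0: a_0=3, p_0 = 3*1 + 0 = 3, q_0 = 3*0 + 1 = 1.
  i=1: a_1=1, p_1 = 1*3 + 1 = 4, q_1 = 1*1 + 0 = 1.
  i=2: a_2=1, p_2 = 1*4 + 3 = 7, q_2 = 1*1 + 1 = 2.
  i=3: a_3=1, p_3 = 1*7 + 4 = 11, q_3 = 1*2 + 1 = 3.
  i=4: a_4=3, p_4 = 3*11 + 7 = 40, q_4 = 3*3 + 2 = 11.
  i=5: a_5=1, p_5 = 1*40 + 11 = 51, q_5 = 1*11 + 3 = 14.
  i=6: a_6=2, p_6 = 2*51 + 40 = 142, q_6 = 2*14 + 11 = 39.
  i=7: a_7=5, p_7 = 5*142 + 51 = 761, q_7 = 5*39 + 14 = 209.
q_7 = 209 > 70, so the last convergent with denominator <= 70 is p_6/q_6 = 142/39.
The closest fraction with denominator <= 70 is either p_6/q_6 or the intermediate fraction (k*p_6 + p_5)/(k*q_6 + q_5) with the largest k >= 1 whose denominator stays <= 70; these approach x as k grows, and every other convergent or intermediate fraction in range is farther away.
Largest k: floor((70 - q_5)/q_6) = floor((70 - 14)/39) = 1.
That gives (1*142 + 51)/(1*39 + 14) = 193/53.
Compare the errors: |x - 142/39| = |761*39 - 142*209|/(209*39) = 1/8151, and |x - 193/53| = |761*53 - 193*209|/(209*53) = 4/11077.
Cross-multiplying, 1*11077 = 11077 < 32604 = 4*8151, so 1/8151 is smaller: the convergent 142/39 is closer to x than 193/53.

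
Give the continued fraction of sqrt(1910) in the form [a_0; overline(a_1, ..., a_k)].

[43; overline(1, 2, 2, 1, 2, 8, 2, 1, 2, 2, 1, 86)]

Write x_i = (sqrt(1910) + m_i)/d_i with (m_0, d_0) = (0, 1). a_0 = floor(sqrt(1910)) = 43, since 43^2 = 1849 <= 1910 < 1936 = 44^2.
Iterate m_{i+1} = d_i*a_i - m_i, d_{i+1} = (1910 - m_{i+1}^2)/d_i, a_{i+1} = floor((a_0 + m_{i+1})/d_{i+1}):
  m_1 = 1*43 - 0 = 43, d_1 = (1910 - 43^2)/1 = 61/1 = 61, a_1 = floor((43 + 43)/61) = 1.
  m_2 = 61*1 - 43 = 18, d_2 = (1910 - 18^2)/61 = 1586/61 = 26, a_2 = floor((43 + 18)/26) = 2.
  m_3 = 26*2 - 18 = 34, d_3 = (1910 - 34^2)/26 = 754/26 = 29, a_3 = floor((43 + 34)/29) = 2.
  m_4 = 29*2 - 34 = 24, d_4 = (1910 - 24^2)/29 = 1334/29 = 46, a_4 = floor((43 + 24)/46) = 1.
  m_5 = 46*1 - 24 = 22, d_5 = (1910 - 22^2)/46 = 1426/46 = 31, a_5 = floor((43 + 22)/31) = 2.
  m_6 = 31*2 - 22 = 40, d_6 = (1910 - 40^2)/31 = 310/31 = 10, a_6 = floor((43 + 40)/10) = 8.
  m_7 = 10*8 - 40 = 40, d_7 = (1910 - 40^2)/10 = 310/10 = 31, a_7 = floor((43 + 40)/31) = 2.
  m_8 = 31*2 - 40 = 22, d_8 = (1910 - 22^2)/31 = 1426/31 = 46, a_8 = floor((43 + 22)/46) = 1.
  m_9 = 46*1 - 22 = 24, d_9 = (1910 - 24^2)/46 = 1334/46 = 29, a_9 = floor((43 + 24)/29) = 2.
  m_10 = 29*2 - 24 = 34, d_10 = (1910 - 34^2)/29 = 754/29 = 26, a_10 = floor((43 + 34)/26) = 2.
  m_11 = 26*2 - 34 = 18, d_11 = (1910 - 18^2)/26 = 1586/26 = 61, a_11 = floor((43 + 18)/61) = 1.
  m_12 = 61*1 - 18 = 43, d_12 = (1910 - 43^2)/61 = 61/61 = 1, a_12 = floor((43 + 43)/1) = 86.
  m_13 = 1*86 - 43 = 43, d_13 = (1910 - 43^2)/1 = 61/1 = 61: (m_13, d_13) = (m_1, d_1) = (43, 61), so from here the quotients repeat a_1, ..., a_12; the period length is 12.
Hence the expansion of sqrt(1910) is a_0 = 43 followed by the repeating block 1, 2, 2, 1, 2, 8, 2, 1, 2, 2, 1, 86 (period 12).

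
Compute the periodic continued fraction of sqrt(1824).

Write x_i = (sqrt(1824) + m_i)/d_i with (m_0, d_0) = (0, 1). a_0 = floor(sqrt(1824)) = 42, since 42^2 = 1764 <= 1824 < 1849 = 43^2.
Iterate m_{i+1} = d_i*a_i - m_i, d_{i+1} = (1824 - m_{i+1}^2)/d_i, a_{i+1} = floor((a_0 + m_{i+1})/d_{i+1}):
  m_1 = 1*42 - 0 = 42, d_1 = (1824 - 42^2)/1 = 60/1 = 60, a_1 = floor((42 + 42)/60) = 1.
  m_2 = 60*1 - 42 = 18, d_2 = (1824 - 18^2)/60 = 1500/60 = 25, a_2 = floor((42 + 18)/25) = 2.
  m_3 = 25*2 - 18 = 32, d_3 = (1824 - 32^2)/25 = 800/25 = 32, a_3 = floor((42 + 32)/32) = 2.
  m_4 = 32*2 - 32 = 32, d_4 = (1824 - 32^2)/32 = 800/32 = 25, a_4 = floor((42 + 32)/25) = 2.
  m_5 = 25*2 - 32 = 18, d_5 = (1824 - 18^2)/25 = 1500/25 = 60, a_5 = floor((42 + 18)/60) = 1.
  m_6 = 60*1 - 18 = 42, d_6 = (1824 - 42^2)/60 = 60/60 = 1, a_6 = floor((42 + 42)/1) = 84.
  m_7 = 1*84 - 42 = 42, d_7 = (1824 - 42^2)/1 = 60/1 = 60: (m_7, d_7) = (m_1, d_1) = (42, 60), so from here the quotients repeat a_1, ..., a_6; the period length is 6.
Hence the expansion of sqrt(1824) is a_0 = 42 followed by the repeating block 1, 2, 2, 2, 1, 84 (period 6).

[42; (1, 2, 2, 2, 1, 84)]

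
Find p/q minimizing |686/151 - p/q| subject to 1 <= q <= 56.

159/35

Expand x = 686/151 as a continued fraction with the Euclidean algorithm:
  686 = 4*151 + 82, so a_0 = 4.
  151 = 1*82 + 69, so a_1 = 1.
  82 = 1*69 + 13, so a_2 = 1.
  69 = 5*13 + 4, so a_3 = 5.
  13 = 3*4 + 1, so a_4 = 3.
  4 = 4*1 + 0, so a_5 = 4.
so x = [4; 1, 1, 5, 3, 4].
Convergents (p_i = a_i*p_{i-1} + p_{i-2}, q_i = a_i*q_{i-1} + q_{i-2} with p_{-2}=0, p_{-1}=1, q_{-2}=1, q_{-1}=0), until the denominator exceeds 56:
  i=0: a_0=4, p_0 = 4*1 + 0 = 4, q_0 = 4*0 + 1 = 1.
  i=1: a_1=1, p_1 = 1*4 + 1 = 5, q_1 = 1*1 + 0 = 1.
  i=2: a_2=1, p_2 = 1*5 + 4 = 9, q_2 = 1*1 + 1 = 2.
  i=3: a_3=5, p_3 = 5*9 + 5 = 50, q_3 = 5*2 + 1 = 11.
  i=4: a_4=3, p_4 = 3*50 + 9 = 159, q_4 = 3*11 + 2 = 35.
  i=5: a_5=4, p_5 = 4*159 + 50 = 686, q_5 = 4*35 + 11 = 151.
q_5 = 151 > 56, so the last convergent with denominator <= 56 is p_4/q_4 = 159/35.
The closest fraction with denominator <= 56 is either p_4/q_4 or the intermediate fraction (k*p_4 + p_3)/(k*q_4 + q_3) with the largest k >= 1 whose denominator stays <= 56; these approach x as k grows, and every other convergent or intermediate fraction in range is farther away.
Largest k: floor((56 - q_3)/q_4) = floor((56 - 11)/35) = 1.
That gives (1*159 + 50)/(1*35 + 11) = 209/46.
Compare the errors: |x - 159/35| = |686*35 - 159*151|/(151*35) = 1/5285, and |x - 209/46| = |686*46 - 209*151|/(151*46) = 3/6946.
Cross-multiplying, 1*6946 = 6946 < 15855 = 3*5285, so 1/5285 is smaller: the convergent 159/35 is closer to x than 209/46.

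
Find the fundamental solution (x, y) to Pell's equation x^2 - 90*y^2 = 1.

(x, y) = (19, 2)

First expand sqrt(90) as a continued fraction. With x_i = (sqrt(90) + m_i)/d_i and (m_0, d_0) = (0, 1): a_0 = floor(sqrt(90)) = 9, since 9^2 = 81 <= 90 < 100 = 10^2.
Iterate m_{i+1} = d_i*a_i - m_i, d_{i+1} = (90 - m_{i+1}^2)/d_i, a_{i+1} = floor((a_0 + m_{i+1})/d_{i+1}):
  m_1 = 1*9 - 0 = 9, d_1 = (90 - 9^2)/1 = 9/1 = 9, a_1 = floor((9 + 9)/9) = 2.
  m_2 = 9*2 - 9 = 9, d_2 = (90 - 9^2)/9 = 9/9 = 1, a_2 = floor((9 + 9)/1) = 18.
  m_3 = 1*18 - 9 = 9, d_3 = (90 - 9^2)/1 = 9/1 = 9: (m_3, d_3) = (m_1, d_1) = (9, 9), so from here the quotients repeat a_1, a_2; the period length is 2.
So sqrt(90) = [9; (2, 18)] with period length k = 2.
k is even, so the fundamental solution of x^2 - 90y^2 = 1 is (p_{k-1}, q_{k-1}) = (p_1, q_1); compute convergents through index 1.
Convergents (p_i = a_i*p_{i-1} + p_{i-2}, q_i = a_i*q_{i-1} + q_{i-2} with p_{-2}=0, p_{-1}=1, q_{-2}=1, q_{-1}=0):
  i=0: a_0=9, p_0 = 9*1 + 0 = 9, q_0 = 9*0 + 1 = 1.
  i=1: a_1=2, p_1 = 2*9 + 1 = 19, q_1 = 2*1 + 0 = 2.
Check: 19^2 - 90*2^2 = 361 - 360 = 1, so (x, y) = (19, 2) solves the equation, and by the theorem it is the least positive solution.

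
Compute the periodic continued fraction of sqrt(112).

Write x_i = (sqrt(112) + m_i)/d_i with (m_0, d_0) = (0, 1). a_0 = floor(sqrt(112)) = 10, since 10^2 = 100 <= 112 < 121 = 11^2.
Iterate m_{i+1} = d_i*a_i - m_i, d_{i+1} = (112 - m_{i+1}^2)/d_i, a_{i+1} = floor((a_0 + m_{i+1})/d_{i+1}):
  m_1 = 1*10 - 0 = 10, d_1 = (112 - 10^2)/1 = 12/1 = 12, a_1 = floor((10 + 10)/12) = 1.
  m_2 = 12*1 - 10 = 2, d_2 = (112 - 2^2)/12 = 108/12 = 9, a_2 = floor((10 + 2)/9) = 1.
  m_3 = 9*1 - 2 = 7, d_3 = (112 - 7^2)/9 = 63/9 = 7, a_3 = floor((10 + 7)/7) = 2.
  m_4 = 7*2 - 7 = 7, d_4 = (112 - 7^2)/7 = 63/7 = 9, a_4 = floor((10 + 7)/9) = 1.
  m_5 = 9*1 - 7 = 2, d_5 = (112 - 2^2)/9 = 108/9 = 12, a_5 = floor((10 + 2)/12) = 1.
  m_6 = 12*1 - 2 = 10, d_6 = (112 - 10^2)/12 = 12/12 = 1, a_6 = floor((10 + 10)/1) = 20.
  m_7 = 1*20 - 10 = 10, d_7 = (112 - 10^2)/1 = 12/1 = 12: (m_7, d_7) = (m_1, d_1) = (10, 12), so from here the quotients repeat a_1, ..., a_6; the period length is 6.
Hence the expansion of sqrt(112) is a_0 = 10 followed by the repeating block 1, 1, 2, 1, 1, 20 (period 6).

[10; (1, 1, 2, 1, 1, 20)]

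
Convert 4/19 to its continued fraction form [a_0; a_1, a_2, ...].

[0; 4, 1, 3]

Run the Euclidean algorithm on 4 and 19; the successive quotients are the partial quotients a_0, a_1, ... (each step inverts the fractional part left over by the previous one):
  4 = 0*19 + 4, so a_0 = 0.
  19 = 4*4 + 3, so a_1 = 4.
  4 = 1*3 + 1, so a_2 = 1.
  3 = 3*1 + 0, so a_3 = 3.
The remainder reaches 0 after 4 divisions, so the expansion has 4 partial quotients, read off in order.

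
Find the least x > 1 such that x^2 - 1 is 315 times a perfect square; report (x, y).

(x, y) = (71, 4)

First expand sqrt(315) as a continued fraction. With x_i = (sqrt(315) + m_i)/d_i and (m_0, d_0) = (0, 1): a_0 = floor(sqrt(315)) = 17, since 17^2 = 289 <= 315 < 324 = 18^2.
Iterate m_{i+1} = d_i*a_i - m_i, d_{i+1} = (315 - m_{i+1}^2)/d_i, a_{i+1} = floor((a_0 + m_{i+1})/d_{i+1}):
  m_1 = 1*17 - 0 = 17, d_1 = (315 - 17^2)/1 = 26/1 = 26, a_1 = floor((17 + 17)/26) = 1.
  m_2 = 26*1 - 17 = 9, d_2 = (315 - 9^2)/26 = 234/26 = 9, a_2 = floor((17 + 9)/9) = 2.
  m_3 = 9*2 - 9 = 9, d_3 = (315 - 9^2)/9 = 234/9 = 26, a_3 = floor((17 + 9)/26) = 1.
  m_4 = 26*1 - 9 = 17, d_4 = (315 - 17^2)/26 = 26/26 = 1, a_4 = floor((17 + 17)/1) = 34.
  m_5 = 1*34 - 17 = 17, d_5 = (315 - 17^2)/1 = 26/1 = 26: (m_5, d_5) = (m_1, d_1) = (17, 26), so from here the quotients repeat a_1, ..., a_4; the period length is 4.
So sqrt(315) = [17; (1, 2, 1, 34)] with period length k = 4.
k is even, so the fundamental solution of x^2 - 315y^2 = 1 is (p_{k-1}, q_{k-1}) = (p_3, q_3); compute convergents through index 3.
Convergents (p_i = a_i*p_{i-1} + p_{i-2}, q_i = a_i*q_{i-1} + q_{i-2} with p_{-2}=0, p_{-1}=1, q_{-2}=1, q_{-1}=0):
  i=0: a_0=17, p_0 = 17*1 + 0 = 17, q_0 = 17*0 + 1 = 1.
  i=1: a_1=1, p_1 = 1*17 + 1 = 18, q_1 = 1*1 + 0 = 1.
  i=2: a_2=2, p_2 = 2*18 + 17 = 53, q_2 = 2*1 + 1 = 3.
  i=3: a_3=1, p_3 = 1*53 + 18 = 71, q_3 = 1*3 + 1 = 4.
Check: 71^2 - 315*4^2 = 5041 - 5040 = 1, so (x, y) = (71, 4) solves the equation, and by the theorem it is the least positive solution.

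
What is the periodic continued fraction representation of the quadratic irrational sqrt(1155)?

[33; (1, 66)]

Write x_i = (sqrt(1155) + m_i)/d_i with (m_0, d_0) = (0, 1). a_0 = floor(sqrt(1155)) = 33, since 33^2 = 1089 <= 1155 < 1156 = 34^2.
Iterate m_{i+1} = d_i*a_i - m_i, d_{i+1} = (1155 - m_{i+1}^2)/d_i, a_{i+1} = floor((a_0 + m_{i+1})/d_{i+1}):
  m_1 = 1*33 - 0 = 33, d_1 = (1155 - 33^2)/1 = 66/1 = 66, a_1 = floor((33 + 33)/66) = 1.
  m_2 = 66*1 - 33 = 33, d_2 = (1155 - 33^2)/66 = 66/66 = 1, a_2 = floor((33 + 33)/1) = 66.
  m_3 = 1*66 - 33 = 33, d_3 = (1155 - 33^2)/1 = 66/1 = 66: (m_3, d_3) = (m_1, d_1) = (33, 66), so from here the quotients repeat a_1, a_2; the period length is 2.
Hence the expansion of sqrt(1155) is a_0 = 33 followed by the repeating block 1, 66 (period 2).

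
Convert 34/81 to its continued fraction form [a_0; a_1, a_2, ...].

[0; 2, 2, 1, 1, 1, 1, 2]

Run the Euclidean algorithm on 34 and 81; the successive quotients are the partial quotients a_0, a_1, ... (each step inverts the fractional part left over by the previous one):
  34 = 0*81 + 34, so a_0 = 0.
  81 = 2*34 + 13, so a_1 = 2.
  34 = 2*13 + 8, so a_2 = 2.
  13 = 1*8 + 5, so a_3 = 1.
  8 = 1*5 + 3, so a_4 = 1.
  5 = 1*3 + 2, so a_5 = 1.
  3 = 1*2 + 1, so a_6 = 1.
  2 = 2*1 + 0, so a_7 = 2.
The remainder reaches 0 after 8 divisions, so the expansion has 8 partial quotients, read off in order.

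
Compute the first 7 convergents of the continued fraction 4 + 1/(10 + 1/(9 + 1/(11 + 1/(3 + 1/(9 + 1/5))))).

4/1, 41/10, 373/91, 4144/1011, 12805/3124, 119389/29127, 609750/148759

Using the convergent recurrence p_i = a_i*p_{i-1} + p_{i-2}, q_i = a_i*q_{i-1} + q_{i-2} with p_{-2}=0, p_{-1}=1, q_{-2}=1, q_{-1}=0:
  i=0: a_0=4, p_0 = 4*1 + 0 = 4, q_0 = 4*0 + 1 = 1.
  i=1: a_1=10, p_1 = 10*4 + 1 = 41, q_1 = 10*1 + 0 = 10.
  i=2: a_2=9, p_2 = 9*41 + 4 = 373, q_2 = 9*10 + 1 = 91.
  i=3: a_3=11, p_3 = 11*373 + 41 = 4144, q_3 = 11*91 + 10 = 1011.
  i=4: a_4=3, p_4 = 3*4144 + 373 = 12805, q_4 = 3*1011 + 91 = 3124.
  i=5: a_5=9, p_5 = 9*12805 + 4144 = 119389, q_5 = 9*3124 + 1011 = 29127.
  i=6: a_6=5, p_6 = 5*119389 + 12805 = 609750, q_6 = 5*29127 + 3124 = 148759.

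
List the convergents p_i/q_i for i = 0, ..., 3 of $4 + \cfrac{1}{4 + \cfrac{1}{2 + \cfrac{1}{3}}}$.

Using the convergent recurrence p_i = a_i*p_{i-1} + p_{i-2}, q_i = a_i*q_{i-1} + q_{i-2} with p_{-2}=0, p_{-1}=1, q_{-2}=1, q_{-1}=0:
  i=0: a_0=4, p_0 = 4*1 + 0 = 4, q_0 = 4*0 + 1 = 1.
  i=1: a_1=4, p_1 = 4*4 + 1 = 17, q_1 = 4*1 + 0 = 4.
  i=2: a_2=2, p_2 = 2*17 + 4 = 38, q_2 = 2*4 + 1 = 9.
  i=3: a_3=3, p_3 = 3*38 + 17 = 131, q_3 = 3*9 + 4 = 31.

4/1, 17/4, 38/9, 131/31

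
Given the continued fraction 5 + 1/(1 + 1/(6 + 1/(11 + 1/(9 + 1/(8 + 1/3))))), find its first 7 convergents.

Using the convergent recurrence p_i = a_i*p_{i-1} + p_{i-2}, q_i = a_i*q_{i-1} + q_{i-2} with p_{-2}=0, p_{-1}=1, q_{-2}=1, q_{-1}=0:
  i=0: a_0=5, p_0 = 5*1 + 0 = 5, q_0 = 5*0 + 1 = 1.
  i=1: a_1=1, p_1 = 1*5 + 1 = 6, q_1 = 1*1 + 0 = 1.
  i=2: a_2=6, p_2 = 6*6 + 5 = 41, q_2 = 6*1 + 1 = 7.
  i=3: a_3=11, p_3 = 11*41 + 6 = 457, q_3 = 11*7 + 1 = 78.
  i=4: a_4=9, p_4 = 9*457 + 41 = 4154, q_4 = 9*78 + 7 = 709.
  i=5: a_5=8, p_5 = 8*4154 + 457 = 33689, q_5 = 8*709 + 78 = 5750.
  i=6: a_6=3, p_6 = 3*33689 + 4154 = 105221, q_6 = 3*5750 + 709 = 17959.

5/1, 6/1, 41/7, 457/78, 4154/709, 33689/5750, 105221/17959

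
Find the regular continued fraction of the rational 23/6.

[3; 1, 5]

Run the Euclidean algorithm on 23 and 6; the successive quotients are the partial quotients a_0, a_1, ... (each step inverts the fractional part left over by the previous one):
  23 = 3*6 + 5, so a_0 = 3.
  6 = 1*5 + 1, so a_1 = 1.
  5 = 5*1 + 0, so a_2 = 5.
The remainder reaches 0 after 3 divisions, so the expansion has 3 partial quotients, read off in order.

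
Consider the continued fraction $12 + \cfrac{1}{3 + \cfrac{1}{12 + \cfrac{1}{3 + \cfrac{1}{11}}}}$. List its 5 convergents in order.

Using the convergent recurrence p_i = a_i*p_{i-1} + p_{i-2}, q_i = a_i*q_{i-1} + q_{i-2} with p_{-2}=0, p_{-1}=1, q_{-2}=1, q_{-1}=0:
  i=0: a_0=12, p_0 = 12*1 + 0 = 12, q_0 = 12*0 + 1 = 1.
  i=1: a_1=3, p_1 = 3*12 + 1 = 37, q_1 = 3*1 + 0 = 3.
  i=2: a_2=12, p_2 = 12*37 + 12 = 456, q_2 = 12*3 + 1 = 37.
  i=3: a_3=3, p_3 = 3*456 + 37 = 1405, q_3 = 3*37 + 3 = 114.
  i=4: a_4=11, p_4 = 11*1405 + 456 = 15911, q_4 = 11*114 + 37 = 1291.

12/1, 37/3, 456/37, 1405/114, 15911/1291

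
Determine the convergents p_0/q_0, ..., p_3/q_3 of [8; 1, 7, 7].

8/1, 9/1, 71/8, 506/57

Using the convergent recurrence p_i = a_i*p_{i-1} + p_{i-2}, q_i = a_i*q_{i-1} + q_{i-2} with p_{-2}=0, p_{-1}=1, q_{-2}=1, q_{-1}=0:
  i=0: a_0=8, p_0 = 8*1 + 0 = 8, q_0 = 8*0 + 1 = 1.
  i=1: a_1=1, p_1 = 1*8 + 1 = 9, q_1 = 1*1 + 0 = 1.
  i=2: a_2=7, p_2 = 7*9 + 8 = 71, q_2 = 7*1 + 1 = 8.
  i=3: a_3=7, p_3 = 7*71 + 9 = 506, q_3 = 7*8 + 1 = 57.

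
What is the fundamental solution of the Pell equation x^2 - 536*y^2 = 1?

First expand sqrt(536) as a continued fraction. With x_i = (sqrt(536) + m_i)/d_i and (m_0, d_0) = (0, 1): a_0 = floor(sqrt(536)) = 23, since 23^2 = 529 <= 536 < 576 = 24^2.
Iterate m_{i+1} = d_i*a_i - m_i, d_{i+1} = (536 - m_{i+1}^2)/d_i, a_{i+1} = floor((a_0 + m_{i+1})/d_{i+1}):
  m_1 = 1*23 - 0 = 23, d_1 = (536 - 23^2)/1 = 7/1 = 7, a_1 = floor((23 + 23)/7) = 6.
  m_2 = 7*6 - 23 = 19, d_2 = (536 - 19^2)/7 = 175/7 = 25, a_2 = floor((23 + 19)/25) = 1.
  m_3 = 25*1 - 19 = 6, d_3 = (536 - 6^2)/25 = 500/25 = 20, a_3 = floor((23 + 6)/20) = 1.
  m_4 = 20*1 - 6 = 14, d_4 = (536 - 14^2)/20 = 340/20 = 17, a_4 = floor((23 + 14)/17) = 2.
  m_5 = 17*2 - 14 = 20, d_5 = (536 - 20^2)/17 = 136/17 = 8, a_5 = floor((23 + 20)/8) = 5.
  m_6 = 8*5 - 20 = 20, d_6 = (536 - 20^2)/8 = 136/8 = 17, a_6 = floor((23 + 20)/17) = 2.
  m_7 = 17*2 - 20 = 14, d_7 = (536 - 14^2)/17 = 340/17 = 20, a_7 = floor((23 + 14)/20) = 1.
  m_8 = 20*1 - 14 = 6, d_8 = (536 - 6^2)/20 = 500/20 = 25, a_8 = floor((23 + 6)/25) = 1.
  m_9 = 25*1 - 6 = 19, d_9 = (536 - 19^2)/25 = 175/25 = 7, a_9 = floor((23 + 19)/7) = 6.
  m_10 = 7*6 - 19 = 23, d_10 = (536 - 23^2)/7 = 7/7 = 1, a_10 = floor((23 + 23)/1) = 46.
  m_11 = 1*46 - 23 = 23, d_11 = (536 - 23^2)/1 = 7/1 = 7: (m_11, d_11) = (m_1, d_1) = (23, 7), so from here the quotients repeat a_1, ..., a_10; the period length is 10.
So sqrt(536) = [23; (6, 1, 1, 2, 5, 2, 1, 1, 6, 46)] with period length k = 10.
k is even, so the fundamental solution of x^2 - 536y^2 = 1 is (p_{k-1}, q_{k-1}) = (p_9, q_9); compute convergents through index 9.
Convergents (p_i = a_i*p_{i-1} + p_{i-2}, q_i = a_i*q_{i-1} + q_{i-2} with p_{-2}=0, p_{-1}=1, q_{-2}=1, q_{-1}=0):
  i=0: a_0=23, p_0 = 23*1 + 0 = 23, q_0 = 23*0 + 1 = 1.
  i=1: a_1=6, p_1 = 6*23 + 1 = 139, q_1 = 6*1 + 0 = 6.
  i=2: a_2=1, p_2 = 1*139 + 23 = 162, q_2 = 1*6 + 1 = 7.
  i=3: a_3=1, p_3 = 1*162 + 139 = 301, q_3 = 1*7 + 6 = 13.
  i=4: a_4=2, p_4 = 2*301 + 162 = 764, q_4 = 2*13 + 7 = 33.
  i=5: a_5=5, p_5 = 5*764 + 301 = 4121, q_5 = 5*33 + 13 = 178.
  i=6: a_6=2, p_6 = 2*4121 + 764 = 9006, q_6 = 2*178 + 33 = 389.
  i=7: a_7=1, p_7 = 1*9006 + 4121 = 13127, q_7 = 1*389 + 178 = 567.
  i=8: a_8=1, p_8 = 1*13127 + 9006 = 22133, q_8 = 1*567 + 389 = 956.
  i=9: a_9=6, p_9 = 6*22133 + 13127 = 145925, q_9 = 6*956 + 567 = 6303.
Check: 145925^2 - 536*6303^2 = 21294105625 - 21294105624 = 1, so (x, y) = (145925, 6303) solves the equation, and by the theorem it is the least positive solution.

(x, y) = (145925, 6303)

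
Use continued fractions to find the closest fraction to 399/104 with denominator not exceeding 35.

119/31

Expand x = 399/104 as a continued fraction with the Euclidean algorithm:
  399 = 3*104 + 87, so a_0 = 3.
  104 = 1*87 + 17, so a_1 = 1.
  87 = 5*17 + 2, so a_2 = 5.
  17 = 8*2 + 1, so a_3 = 8.
  2 = 2*1 + 0, so a_4 = 2.
so x = [3; 1, 5, 8, 2].
Convergents (p_i = a_i*p_{i-1} + p_{i-2}, q_i = a_i*q_{i-1} + q_{i-2} with p_{-2}=0, p_{-1}=1, q_{-2}=1, q_{-1}=0), until the denominator exceeds 35:
  i=0: a_0=3, p_0 = 3*1 + 0 = 3, q_0 = 3*0 + 1 = 1.
  i=1: a_1=1, p_1 = 1*3 + 1 = 4, q_1 = 1*1 + 0 = 1.
  i=2: a_2=5, p_2 = 5*4 + 3 = 23, q_2 = 5*1 + 1 = 6.
  i=3: a_3=8, p_3 = 8*23 + 4 = 188, q_3 = 8*6 + 1 = 49.
q_3 = 49 > 35, so the last convergent with denominator <= 35 is p_2/q_2 = 23/6.
The closest fraction with denominator <= 35 is either p_2/q_2 or the intermediate fraction (k*p_2 + p_1)/(k*q_2 + q_1) with the largest k >= 1 whose denominator stays <= 35; these approach x as k grows, and every other convergent or intermediate fraction in range is farther away.
Largest k: floor((35 - q_1)/q_2) = floor((35 - 1)/6) = 5.
That gives (5*23 + 4)/(5*6 + 1) = 119/31.
Compare the errors: |x - 23/6| = |399*6 - 23*104|/(104*6) = 2/624, and |x - 119/31| = |399*31 - 119*104|/(104*31) = 7/3224.
Cross-multiplying, 7*624 = 4368 < 6448 = 2*3224, so 7/3224 is smaller: the intermediate fraction 119/31 is closer to x than 23/6.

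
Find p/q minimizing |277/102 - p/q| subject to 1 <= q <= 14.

19/7

Expand x = 277/102 as a continued fraction with the Euclidean algorithm:
  277 = 2*102 + 73, so a_0 = 2.
  102 = 1*73 + 29, so a_1 = 1.
  73 = 2*29 + 15, so a_2 = 2.
  29 = 1*15 + 14, so a_3 = 1.
  15 = 1*14 + 1, so a_4 = 1.
  14 = 14*1 + 0, so a_5 = 14.
so x = [2; 1, 2, 1, 1, 14].
Convergents (p_i = a_i*p_{i-1} + p_{i-2}, q_i = a_i*q_{i-1} + q_{i-2} with p_{-2}=0, p_{-1}=1, q_{-2}=1, q_{-1}=0), until the denominator exceeds 14:
  i=0: a_0=2, p_0 = 2*1 + 0 = 2, q_0 = 2*0 + 1 = 1.
  i=1: a_1=1, p_1 = 1*2 + 1 = 3, q_1 = 1*1 + 0 = 1.
  i=2: a_2=2, p_2 = 2*3 + 2 = 8, q_2 = 2*1 + 1 = 3.
  i=3: a_3=1, p_3 = 1*8 + 3 = 11, q_3 = 1*3 + 1 = 4.
  i=4: a_4=1, p_4 = 1*11 + 8 = 19, q_4 = 1*4 + 3 = 7.
  i=5: a_5=14, p_5 = 14*19 + 11 = 277, q_5 = 14*7 + 4 = 102.
q_5 = 102 > 14, so the last convergent with denominator <= 14 is p_4/q_4 = 19/7.
The closest fraction with denominator <= 14 is either p_4/q_4 or the intermediate fraction (k*p_4 + p_3)/(k*q_4 + q_3) with the largest k >= 1 whose denominator stays <= 14; these approach x as k grows, and every other convergent or intermediate fraction in range is farther away.
Largest k: floor((14 - q_3)/q_4) = floor((14 - 4)/7) = 1.
That gives (1*19 + 11)/(1*7 + 4) = 30/11.
Compare the errors: |x - 19/7| = |277*7 - 19*102|/(102*7) = 1/714, and |x - 30/11| = |277*11 - 30*102|/(102*11) = 13/1122.
Cross-multiplying, 1*1122 = 1122 < 9282 = 13*714, so 1/714 is smaller: the convergent 19/7 is closer to x than 30/11.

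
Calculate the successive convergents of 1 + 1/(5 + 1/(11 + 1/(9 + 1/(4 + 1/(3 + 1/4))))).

Using the convergent recurrence p_i = a_i*p_{i-1} + p_{i-2}, q_i = a_i*q_{i-1} + q_{i-2} with p_{-2}=0, p_{-1}=1, q_{-2}=1, q_{-1}=0:
  i=0: a_0=1, p_0 = 1*1 + 0 = 1, q_0 = 1*0 + 1 = 1.
  i=1: a_1=5, p_1 = 5*1 + 1 = 6, q_1 = 5*1 + 0 = 5.
  i=2: a_2=11, p_2 = 11*6 + 1 = 67, q_2 = 11*5 + 1 = 56.
  i=3: a_3=9, p_3 = 9*67 + 6 = 609, q_3 = 9*56 + 5 = 509.
  i=4: a_4=4, p_4 = 4*609 + 67 = 2503, q_4 = 4*509 + 56 = 2092.
  i=5: a_5=3, p_5 = 3*2503 + 609 = 8118, q_5 = 3*2092 + 509 = 6785.
  i=6: a_6=4, p_6 = 4*8118 + 2503 = 34975, q_6 = 4*6785 + 2092 = 29232.

1/1, 6/5, 67/56, 609/509, 2503/2092, 8118/6785, 34975/29232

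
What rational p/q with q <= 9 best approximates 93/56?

5/3

Expand x = 93/56 as a continued fraction with the Euclidean algorithm:
  93 = 1*56 + 37, so a_0 = 1.
  56 = 1*37 + 19, so a_1 = 1.
  37 = 1*19 + 18, so a_2 = 1.
  19 = 1*18 + 1, so a_3 = 1.
  18 = 18*1 + 0, so a_4 = 18.
so x = [1; 1, 1, 1, 18].
Convergents (p_i = a_i*p_{i-1} + p_{i-2}, q_i = a_i*q_{i-1} + q_{i-2} with p_{-2}=0, p_{-1}=1, q_{-2}=1, q_{-1}=0), until the denominator exceeds 9:
  i=0: a_0=1, p_0 = 1*1 + 0 = 1, q_0 = 1*0 + 1 = 1.
  i=1: a_1=1, p_1 = 1*1 + 1 = 2, q_1 = 1*1 + 0 = 1.
  i=2: a_2=1, p_2 = 1*2 + 1 = 3, q_2 = 1*1 + 1 = 2.
  i=3: a_3=1, p_3 = 1*3 + 2 = 5, q_3 = 1*2 + 1 = 3.
  i=4: a_4=18, p_4 = 18*5 + 3 = 93, q_4 = 18*3 + 2 = 56.
q_4 = 56 > 9, so the last convergent with denominator <= 9 is p_3/q_3 = 5/3.
The closest fraction with denominator <= 9 is either p_3/q_3 or the intermediate fraction (k*p_3 + p_2)/(k*q_3 + q_2) with the largest k >= 1 whose denominator stays <= 9; these approach x as k grows, and every other convergent or intermediate fraction in range is farther away.
Largest k: floor((9 - q_2)/q_3) = floor((9 - 2)/3) = 2.
That gives (2*5 + 3)/(2*3 + 2) = 13/8.
Compare the errors: |x - 5/3| = |93*3 - 5*56|/(56*3) = 1/168, and |x - 13/8| = |93*8 - 13*56|/(56*8) = 16/448.
Cross-multiplying, 1*448 = 448 < 2688 = 16*168, so 1/168 is smaller: the convergent 5/3 is closer to x than 13/8.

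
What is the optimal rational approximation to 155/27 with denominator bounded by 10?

Expand x = 155/27 as a continued fraction with the Euclidean algorithm:
  155 = 5*27 + 20, so a_0 = 5.
  27 = 1*20 + 7, so a_1 = 1.
  20 = 2*7 + 6, so a_2 = 2.
  7 = 1*6 + 1, so a_3 = 1.
  6 = 6*1 + 0, so a_4 = 6.
so x = [5; 1, 2, 1, 6].
Convergents (p_i = a_i*p_{i-1} + p_{i-2}, q_i = a_i*q_{i-1} + q_{i-2} with p_{-2}=0, p_{-1}=1, q_{-2}=1, q_{-1}=0), until the denominator exceeds 10:
  i=0: a_0=5, p_0 = 5*1 + 0 = 5, q_0 = 5*0 + 1 = 1.
  i=1: a_1=1, p_1 = 1*5 + 1 = 6, q_1 = 1*1 + 0 = 1.
  i=2: a_2=2, p_2 = 2*6 + 5 = 17, q_2 = 2*1 + 1 = 3.
  i=3: a_3=1, p_3 = 1*17 + 6 = 23, q_3 = 1*3 + 1 = 4.
  i=4: a_4=6, p_4 = 6*23 + 17 = 155, q_4 = 6*4 + 3 = 27.
q_4 = 27 > 10, so the last convergent with denominator <= 10 is p_3/q_3 = 23/4.
The closest fraction with denominator <= 10 is either p_3/q_3 or the intermediate fraction (k*p_3 + p_2)/(k*q_3 + q_2) with the largest k >= 1 whose denominator stays <= 10; these approach x as k grows, and every other convergent or intermediate fraction in range is farther away.
Largest k: floor((10 - q_2)/q_3) = floor((10 - 3)/4) = 1.
That gives (1*23 + 17)/(1*4 + 3) = 40/7.
Compare the errors: |x - 23/4| = |155*4 - 23*27|/(27*4) = 1/108, and |x - 40/7| = |155*7 - 40*27|/(27*7) = 5/189.
Cross-multiplying, 1*189 = 189 < 540 = 5*108, so 1/108 is smaller: the convergent 23/4 is closer to x than 40/7.

23/4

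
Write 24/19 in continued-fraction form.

Run the Euclidean algorithm on 24 and 19; the successive quotients are the partial quotients a_0, a_1, ... (each step inverts the fractional part left over by the previous one):
  24 = 1*19 + 5, so a_0 = 1.
  19 = 3*5 + 4, so a_1 = 3.
  5 = 1*4 + 1, so a_2 = 1.
  4 = 4*1 + 0, so a_3 = 4.
The remainder reaches 0 after 4 divisions, so the expansion has 4 partial quotients, read off in order.

[1; 3, 1, 4]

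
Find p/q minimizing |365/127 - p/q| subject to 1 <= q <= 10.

Expand x = 365/127 as a continued fraction with the Euclidean algorithm:
  365 = 2*127 + 111, so a_0 = 2.
  127 = 1*111 + 16, so a_1 = 1.
  111 = 6*16 + 15, so a_2 = 6.
  16 = 1*15 + 1, so a_3 = 1.
  15 = 15*1 + 0, so a_4 = 15.
so x = [2; 1, 6, 1, 15].
Convergents (p_i = a_i*p_{i-1} + p_{i-2}, q_i = a_i*q_{i-1} + q_{i-2} with p_{-2}=0, p_{-1}=1, q_{-2}=1, q_{-1}=0), until the denominator exceeds 10:
  i=0: a_0=2, p_0 = 2*1 + 0 = 2, q_0 = 2*0 + 1 = 1.
  i=1: a_1=1, p_1 = 1*2 + 1 = 3, q_1 = 1*1 + 0 = 1.
  i=2: a_2=6, p_2 = 6*3 + 2 = 20, q_2 = 6*1 + 1 = 7.
  i=3: a_3=1, p_3 = 1*20 + 3 = 23, q_3 = 1*7 + 1 = 8.
  i=4: a_4=15, p_4 = 15*23 + 20 = 365, q_4 = 15*8 + 7 = 127.
q_4 = 127 > 10, so the last convergent with denominator <= 10 is p_3/q_3 = 23/8.
The closest fraction with denominator <= 10 is either p_3/q_3 or the intermediate fraction (k*p_3 + p_2)/(k*q_3 + q_2) with the largest k >= 1 whose denominator stays <= 10; these approach x as k grows, and every other convergent or intermediate fraction in range is farther away.
Largest k: floor((10 - q_2)/q_3) = floor((10 - 7)/8) = 0.
Since k = 0, no intermediate fraction beyond p_3/q_3 has denominator <= 10, so the convergent 23/8 is the closest (its error is |365*8 - 23*127|/(127*8) = 1/1016).

23/8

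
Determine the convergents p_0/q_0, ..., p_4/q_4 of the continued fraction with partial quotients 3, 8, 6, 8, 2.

Using the convergent recurrence p_i = a_i*p_{i-1} + p_{i-2}, q_i = a_i*q_{i-1} + q_{i-2} with p_{-2}=0, p_{-1}=1, q_{-2}=1, q_{-1}=0:
  i=0: a_0=3, p_0 = 3*1 + 0 = 3, q_0 = 3*0 + 1 = 1.
  i=1: a_1=8, p_1 = 8*3 + 1 = 25, q_1 = 8*1 + 0 = 8.
  i=2: a_2=6, p_2 = 6*25 + 3 = 153, q_2 = 6*8 + 1 = 49.
  i=3: a_3=8, p_3 = 8*153 + 25 = 1249, q_3 = 8*49 + 8 = 400.
  i=4: a_4=2, p_4 = 2*1249 + 153 = 2651, q_4 = 2*400 + 49 = 849.

3/1, 25/8, 153/49, 1249/400, 2651/849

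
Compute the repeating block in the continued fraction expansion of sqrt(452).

Write x_i = (sqrt(452) + m_i)/d_i with (m_0, d_0) = (0, 1). a_0 = floor(sqrt(452)) = 21, since 21^2 = 441 <= 452 < 484 = 22^2.
Iterate m_{i+1} = d_i*a_i - m_i, d_{i+1} = (452 - m_{i+1}^2)/d_i, a_{i+1} = floor((a_0 + m_{i+1})/d_{i+1}):
  m_1 = 1*21 - 0 = 21, d_1 = (452 - 21^2)/1 = 11/1 = 11, a_1 = floor((21 + 21)/11) = 3.
  m_2 = 11*3 - 21 = 12, d_2 = (452 - 12^2)/11 = 308/11 = 28, a_2 = floor((21 + 12)/28) = 1.
  m_3 = 28*1 - 12 = 16, d_3 = (452 - 16^2)/28 = 196/28 = 7, a_3 = floor((21 + 16)/7) = 5.
  m_4 = 7*5 - 16 = 19, d_4 = (452 - 19^2)/7 = 91/7 = 13, a_4 = floor((21 + 19)/13) = 3.
  m_5 = 13*3 - 19 = 20, d_5 = (452 - 20^2)/13 = 52/13 = 4, a_5 = floor((21 + 20)/4) = 10.
  m_6 = 4*10 - 20 = 20, d_6 = (452 - 20^2)/4 = 52/4 = 13, a_6 = floor((21 + 20)/13) = 3.
  m_7 = 13*3 - 20 = 19, d_7 = (452 - 19^2)/13 = 91/13 = 7, a_7 = floor((21 + 19)/7) = 5.
  m_8 = 7*5 - 19 = 16, d_8 = (452 - 16^2)/7 = 196/7 = 28, a_8 = floor((21 + 16)/28) = 1.
  m_9 = 28*1 - 16 = 12, d_9 = (452 - 12^2)/28 = 308/28 = 11, a_9 = floor((21 + 12)/11) = 3.
  m_10 = 11*3 - 12 = 21, d_10 = (452 - 21^2)/11 = 11/11 = 1, a_10 = floor((21 + 21)/1) = 42.
  m_11 = 1*42 - 21 = 21, d_11 = (452 - 21^2)/1 = 11/1 = 11: (m_11, d_11) = (m_1, d_1) = (21, 11), so from here the quotients repeat a_1, ..., a_10; the period length is 10.
Hence the expansion of sqrt(452) is a_0 = 21 followed by the repeating block 3, 1, 5, 3, 10, 3, 5, 1, 3, 42 (period 10).

[21; (3, 1, 5, 3, 10, 3, 5, 1, 3, 42)]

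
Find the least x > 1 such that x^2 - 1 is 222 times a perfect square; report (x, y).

(x, y) = (149, 10)

First expand sqrt(222) as a continued fraction. With x_i = (sqrt(222) + m_i)/d_i and (m_0, d_0) = (0, 1): a_0 = floor(sqrt(222)) = 14, since 14^2 = 196 <= 222 < 225 = 15^2.
Iterate m_{i+1} = d_i*a_i - m_i, d_{i+1} = (222 - m_{i+1}^2)/d_i, a_{i+1} = floor((a_0 + m_{i+1})/d_{i+1}):
  m_1 = 1*14 - 0 = 14, d_1 = (222 - 14^2)/1 = 26/1 = 26, a_1 = floor((14 + 14)/26) = 1.
  m_2 = 26*1 - 14 = 12, d_2 = (222 - 12^2)/26 = 78/26 = 3, a_2 = floor((14 + 12)/3) = 8.
  m_3 = 3*8 - 12 = 12, d_3 = (222 - 12^2)/3 = 78/3 = 26, a_3 = floor((14 + 12)/26) = 1.
  m_4 = 26*1 - 12 = 14, d_4 = (222 - 14^2)/26 = 26/26 = 1, a_4 = floor((14 + 14)/1) = 28.
  m_5 = 1*28 - 14 = 14, d_5 = (222 - 14^2)/1 = 26/1 = 26: (m_5, d_5) = (m_1, d_1) = (14, 26), so from here the quotients repeat a_1, ..., a_4; the period length is 4.
So sqrt(222) = [14; (1, 8, 1, 28)] with period length k = 4.
k is even, so the fundamental solution of x^2 - 222y^2 = 1 is (p_{k-1}, q_{k-1}) = (p_3, q_3); compute convergents through index 3.
Convergents (p_i = a_i*p_{i-1} + p_{i-2}, q_i = a_i*q_{i-1} + q_{i-2} with p_{-2}=0, p_{-1}=1, q_{-2}=1, q_{-1}=0):
  i=0: a_0=14, p_0 = 14*1 + 0 = 14, q_0 = 14*0 + 1 = 1.
  i=1: a_1=1, p_1 = 1*14 + 1 = 15, q_1 = 1*1 + 0 = 1.
  i=2: a_2=8, p_2 = 8*15 + 14 = 134, q_2 = 8*1 + 1 = 9.
  i=3: a_3=1, p_3 = 1*134 + 15 = 149, q_3 = 1*9 + 1 = 10.
Check: 149^2 - 222*10^2 = 22201 - 22200 = 1, so (x, y) = (149, 10) solves the equation, and by the theorem it is the least positive solution.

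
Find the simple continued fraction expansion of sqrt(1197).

Write x_i = (sqrt(1197) + m_i)/d_i with (m_0, d_0) = (0, 1). a_0 = floor(sqrt(1197)) = 34, since 34^2 = 1156 <= 1197 < 1225 = 35^2.
Iterate m_{i+1} = d_i*a_i - m_i, d_{i+1} = (1197 - m_{i+1}^2)/d_i, a_{i+1} = floor((a_0 + m_{i+1})/d_{i+1}):
  m_1 = 1*34 - 0 = 34, d_1 = (1197 - 34^2)/1 = 41/1 = 41, a_1 = floor((34 + 34)/41) = 1.
  m_2 = 41*1 - 34 = 7, d_2 = (1197 - 7^2)/41 = 1148/41 = 28, a_2 = floor((34 + 7)/28) = 1.
  m_3 = 28*1 - 7 = 21, d_3 = (1197 - 21^2)/28 = 756/28 = 27, a_3 = floor((34 + 21)/27) = 2.
  m_4 = 27*2 - 21 = 33, d_4 = (1197 - 33^2)/27 = 108/27 = 4, a_4 = floor((34 + 33)/4) = 16.
  m_5 = 4*16 - 33 = 31, d_5 = (1197 - 31^2)/4 = 236/4 = 59, a_5 = floor((34 + 31)/59) = 1.
  m_6 = 59*1 - 31 = 28, d_6 = (1197 - 28^2)/59 = 413/59 = 7, a_6 = floor((34 + 28)/7) = 8.
  m_7 = 7*8 - 28 = 28, d_7 = (1197 - 28^2)/7 = 413/7 = 59, a_7 = floor((34 + 28)/59) = 1.
  m_8 = 59*1 - 28 = 31, d_8 = (1197 - 31^2)/59 = 236/59 = 4, a_8 = floor((34 + 31)/4) = 16.
  m_9 = 4*16 - 31 = 33, d_9 = (1197 - 33^2)/4 = 108/4 = 27, a_9 = floor((34 + 33)/27) = 2.
  m_10 = 27*2 - 33 = 21, d_10 = (1197 - 21^2)/27 = 756/27 = 28, a_10 = floor((34 + 21)/28) = 1.
  m_11 = 28*1 - 21 = 7, d_11 = (1197 - 7^2)/28 = 1148/28 = 41, a_11 = floor((34 + 7)/41) = 1.
  m_12 = 41*1 - 7 = 34, d_12 = (1197 - 34^2)/41 = 41/41 = 1, a_12 = floor((34 + 34)/1) = 68.
  m_13 = 1*68 - 34 = 34, d_13 = (1197 - 34^2)/1 = 41/1 = 41: (m_13, d_13) = (m_1, d_1) = (34, 41), so from here the quotients repeat a_1, ..., a_12; the period length is 12.
Hence the expansion of sqrt(1197) is a_0 = 34 followed by the repeating block 1, 1, 2, 16, 1, 8, 1, 16, 2, 1, 1, 68 (period 12).

[34; (1, 1, 2, 16, 1, 8, 1, 16, 2, 1, 1, 68)]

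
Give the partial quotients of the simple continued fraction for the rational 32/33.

Run the Euclidean algorithm on 32 and 33; the successive quotients are the partial quotients a_0, a_1, ... (each step inverts the fractional part left over by the previous one):
  32 = 0*33 + 32, so a_0 = 0.
  33 = 1*32 + 1, so a_1 = 1.
  32 = 32*1 + 0, so a_2 = 32.
The remainder reaches 0 after 3 divisions, so the expansion has 3 partial quotients, read off in order.

[0; 1, 32]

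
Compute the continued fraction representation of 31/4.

[7; 1, 3]

Run the Euclidean algorithm on 31 and 4; the successive quotients are the partial quotients a_0, a_1, ... (each step inverts the fractional part left over by the previous one):
  31 = 7*4 + 3, so a_0 = 7.
  4 = 1*3 + 1, so a_1 = 1.
  3 = 3*1 + 0, so a_2 = 3.
The remainder reaches 0 after 3 divisions, so the expansion has 3 partial quotients, read off in order.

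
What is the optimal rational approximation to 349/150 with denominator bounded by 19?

Expand x = 349/150 as a continued fraction with the Euclidean algorithm:
  349 = 2*150 + 49, so a_0 = 2.
  150 = 3*49 + 3, so a_1 = 3.
  49 = 16*3 + 1, so a_2 = 16.
  3 = 3*1 + 0, so a_3 = 3.
so x = [2; 3, 16, 3].
Convergents (p_i = a_i*p_{i-1} + p_{i-2}, q_i = a_i*q_{i-1} + q_{i-2} with p_{-2}=0, p_{-1}=1, q_{-2}=1, q_{-1}=0), until the denominator exceeds 19:
  i=0: a_0=2, p_0 = 2*1 + 0 = 2, q_0 = 2*0 + 1 = 1.
  i=1: a_1=3, p_1 = 3*2 + 1 = 7, q_1 = 3*1 + 0 = 3.
  i=2: a_2=16, p_2 = 16*7 + 2 = 114, q_2 = 16*3 + 1 = 49.
q_2 = 49 > 19, so the last convergent with denominator <= 19 is p_1/q_1 = 7/3.
The closest fraction with denominator <= 19 is either p_1/q_1 or the intermediate fraction (k*p_1 + p_0)/(k*q_1 + q_0) with the largest k >= 1 whose denominator stays <= 19; these approach x as k grows, and every other convergent or intermediate fraction in range is farther away.
Largest k: floor((19 - q_0)/q_1) = floor((19 - 1)/3) = 6.
That gives (6*7 + 2)/(6*3 + 1) = 44/19.
Compare the errors: |x - 7/3| = |349*3 - 7*150|/(150*3) = 3/450, and |x - 44/19| = |349*19 - 44*150|/(150*19) = 31/2850.
Cross-multiplying, 3*2850 = 8550 < 13950 = 31*450, so 3/450 is smaller: the convergent 7/3 is closer to x than 44/19.

7/3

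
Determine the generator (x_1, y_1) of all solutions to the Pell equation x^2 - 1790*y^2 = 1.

First expand sqrt(1790) as a continued fraction. With x_i = (sqrt(1790) + m_i)/d_i and (m_0, d_0) = (0, 1): a_0 = floor(sqrt(1790)) = 42, since 42^2 = 1764 <= 1790 < 1849 = 43^2.
Iterate m_{i+1} = d_i*a_i - m_i, d_{i+1} = (1790 - m_{i+1}^2)/d_i, a_{i+1} = floor((a_0 + m_{i+1})/d_{i+1}):
  m_1 = 1*42 - 0 = 42, d_1 = (1790 - 42^2)/1 = 26/1 = 26, a_1 = floor((42 + 42)/26) = 3.
  m_2 = 26*3 - 42 = 36, d_2 = (1790 - 36^2)/26 = 494/26 = 19, a_2 = floor((42 + 36)/19) = 4.
  m_3 = 19*4 - 36 = 40, d_3 = (1790 - 40^2)/19 = 190/19 = 10, a_3 = floor((42 + 40)/10) = 8.
  m_4 = 10*8 - 40 = 40, d_4 = (1790 - 40^2)/10 = 190/10 = 19, a_4 = floor((42 + 40)/19) = 4.
  m_5 = 19*4 - 40 = 36, d_5 = (1790 - 36^2)/19 = 494/19 = 26, a_5 = floor((42 + 36)/26) = 3.
  m_6 = 26*3 - 36 = 42, d_6 = (1790 - 42^2)/26 = 26/26 = 1, a_6 = floor((42 + 42)/1) = 84.
  m_7 = 1*84 - 42 = 42, d_7 = (1790 - 42^2)/1 = 26/1 = 26: (m_7, d_7) = (m_1, d_1) = (42, 26), so from here the quotients repeat a_1, ..., a_6; the period length is 6.
So sqrt(1790) = [42; (3, 4, 8, 4, 3, 84)] with period length k = 6.
k is even, so the fundamental solution of x^2 - 1790y^2 = 1 is (p_{k-1}, q_{k-1}) = (p_5, q_5); compute convergents through index 5.
Convergents (p_i = a_i*p_{i-1} + p_{i-2}, q_i = a_i*q_{i-1} + q_{i-2} with p_{-2}=0, p_{-1}=1, q_{-2}=1, q_{-1}=0):
  i=0: a_0=42, p_0 = 42*1 + 0 = 42, q_0 = 42*0 + 1 = 1.
  i=1: a_1=3, p_1 = 3*42 + 1 = 127, q_1 = 3*1 + 0 = 3.
  i=2: a_2=4, p_2 = 4*127 + 42 = 550, q_2 = 4*3 + 1 = 13.
  i=3: a_3=8, p_3 = 8*550 + 127 = 4527, q_3 = 8*13 + 3 = 107.
  i=4: a_4=4, p_4 = 4*4527 + 550 = 18658, q_4 = 4*107 + 13 = 441.
  i=5: a_5=3, p_5 = 3*18658 + 4527 = 60501, q_5 = 3*441 + 107 = 1430.
Check: 60501^2 - 1790*1430^2 = 3660371001 - 3660371000 = 1, so (x, y) = (60501, 1430) solves the equation, and by the theorem it is the least positive solution.

(x, y) = (60501, 1430)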